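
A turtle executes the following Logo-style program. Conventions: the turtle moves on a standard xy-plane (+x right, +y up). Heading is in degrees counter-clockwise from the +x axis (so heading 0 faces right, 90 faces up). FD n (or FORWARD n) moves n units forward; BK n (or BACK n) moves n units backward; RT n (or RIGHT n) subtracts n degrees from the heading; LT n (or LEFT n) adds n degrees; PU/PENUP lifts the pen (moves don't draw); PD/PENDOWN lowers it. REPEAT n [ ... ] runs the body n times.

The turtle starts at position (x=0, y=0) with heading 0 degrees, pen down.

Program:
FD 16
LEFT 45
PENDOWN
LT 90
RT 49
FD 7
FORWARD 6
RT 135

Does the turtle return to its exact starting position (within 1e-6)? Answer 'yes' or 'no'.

Answer: no

Derivation:
Executing turtle program step by step:
Start: pos=(0,0), heading=0, pen down
FD 16: (0,0) -> (16,0) [heading=0, draw]
LT 45: heading 0 -> 45
PD: pen down
LT 90: heading 45 -> 135
RT 49: heading 135 -> 86
FD 7: (16,0) -> (16.488,6.983) [heading=86, draw]
FD 6: (16.488,6.983) -> (16.907,12.968) [heading=86, draw]
RT 135: heading 86 -> 311
Final: pos=(16.907,12.968), heading=311, 3 segment(s) drawn

Start position: (0, 0)
Final position: (16.907, 12.968)
Distance = 21.308; >= 1e-6 -> NOT closed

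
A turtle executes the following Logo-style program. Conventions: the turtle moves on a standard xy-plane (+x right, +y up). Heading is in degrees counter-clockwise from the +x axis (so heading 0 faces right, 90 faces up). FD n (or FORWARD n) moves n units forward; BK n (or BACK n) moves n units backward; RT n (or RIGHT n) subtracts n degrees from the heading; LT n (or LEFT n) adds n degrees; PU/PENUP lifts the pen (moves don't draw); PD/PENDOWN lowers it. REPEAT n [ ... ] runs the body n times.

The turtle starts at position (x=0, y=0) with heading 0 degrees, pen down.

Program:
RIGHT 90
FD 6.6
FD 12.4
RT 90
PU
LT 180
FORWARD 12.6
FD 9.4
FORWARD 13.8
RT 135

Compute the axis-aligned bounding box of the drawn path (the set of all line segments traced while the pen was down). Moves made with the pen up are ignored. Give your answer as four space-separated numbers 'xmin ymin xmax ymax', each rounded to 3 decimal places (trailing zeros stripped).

Executing turtle program step by step:
Start: pos=(0,0), heading=0, pen down
RT 90: heading 0 -> 270
FD 6.6: (0,0) -> (0,-6.6) [heading=270, draw]
FD 12.4: (0,-6.6) -> (0,-19) [heading=270, draw]
RT 90: heading 270 -> 180
PU: pen up
LT 180: heading 180 -> 0
FD 12.6: (0,-19) -> (12.6,-19) [heading=0, move]
FD 9.4: (12.6,-19) -> (22,-19) [heading=0, move]
FD 13.8: (22,-19) -> (35.8,-19) [heading=0, move]
RT 135: heading 0 -> 225
Final: pos=(35.8,-19), heading=225, 2 segment(s) drawn

Segment endpoints: x in {0, 0, 0}, y in {-19, -6.6, 0}
xmin=0, ymin=-19, xmax=0, ymax=0

Answer: 0 -19 0 0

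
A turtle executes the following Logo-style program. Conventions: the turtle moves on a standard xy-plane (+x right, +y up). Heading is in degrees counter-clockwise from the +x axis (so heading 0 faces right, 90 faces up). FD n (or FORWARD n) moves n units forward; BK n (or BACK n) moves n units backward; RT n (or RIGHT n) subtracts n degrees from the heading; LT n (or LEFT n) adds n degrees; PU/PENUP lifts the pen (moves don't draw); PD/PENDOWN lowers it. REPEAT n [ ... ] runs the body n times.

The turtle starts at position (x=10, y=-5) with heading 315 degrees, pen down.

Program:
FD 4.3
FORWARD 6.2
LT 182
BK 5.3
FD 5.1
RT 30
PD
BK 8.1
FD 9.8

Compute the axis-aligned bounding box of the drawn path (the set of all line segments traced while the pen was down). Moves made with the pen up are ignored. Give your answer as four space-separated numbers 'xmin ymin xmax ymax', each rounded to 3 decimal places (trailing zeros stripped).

Answer: 10 -20.307 21.301 -5

Derivation:
Executing turtle program step by step:
Start: pos=(10,-5), heading=315, pen down
FD 4.3: (10,-5) -> (13.041,-8.041) [heading=315, draw]
FD 6.2: (13.041,-8.041) -> (17.425,-12.425) [heading=315, draw]
LT 182: heading 315 -> 137
BK 5.3: (17.425,-12.425) -> (21.301,-16.039) [heading=137, draw]
FD 5.1: (21.301,-16.039) -> (17.571,-12.561) [heading=137, draw]
RT 30: heading 137 -> 107
PD: pen down
BK 8.1: (17.571,-12.561) -> (19.939,-20.307) [heading=107, draw]
FD 9.8: (19.939,-20.307) -> (17.074,-10.935) [heading=107, draw]
Final: pos=(17.074,-10.935), heading=107, 6 segment(s) drawn

Segment endpoints: x in {10, 13.041, 17.074, 17.425, 17.571, 19.939, 21.301}, y in {-20.307, -16.039, -12.561, -12.425, -10.935, -8.041, -5}
xmin=10, ymin=-20.307, xmax=21.301, ymax=-5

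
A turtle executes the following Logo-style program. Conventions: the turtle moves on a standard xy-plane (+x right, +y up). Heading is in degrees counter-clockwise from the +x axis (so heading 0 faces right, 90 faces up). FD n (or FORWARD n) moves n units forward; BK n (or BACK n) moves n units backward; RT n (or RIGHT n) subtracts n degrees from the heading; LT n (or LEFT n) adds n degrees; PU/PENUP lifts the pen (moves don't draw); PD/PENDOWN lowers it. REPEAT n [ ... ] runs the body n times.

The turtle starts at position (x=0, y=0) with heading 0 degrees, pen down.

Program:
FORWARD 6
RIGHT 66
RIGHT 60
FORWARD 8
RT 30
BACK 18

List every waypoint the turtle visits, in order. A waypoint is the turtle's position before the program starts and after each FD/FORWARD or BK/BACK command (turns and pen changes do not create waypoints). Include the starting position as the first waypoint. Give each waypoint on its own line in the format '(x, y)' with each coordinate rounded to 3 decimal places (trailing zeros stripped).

Executing turtle program step by step:
Start: pos=(0,0), heading=0, pen down
FD 6: (0,0) -> (6,0) [heading=0, draw]
RT 66: heading 0 -> 294
RT 60: heading 294 -> 234
FD 8: (6,0) -> (1.298,-6.472) [heading=234, draw]
RT 30: heading 234 -> 204
BK 18: (1.298,-6.472) -> (17.742,0.849) [heading=204, draw]
Final: pos=(17.742,0.849), heading=204, 3 segment(s) drawn
Waypoints (4 total):
(0, 0)
(6, 0)
(1.298, -6.472)
(17.742, 0.849)

Answer: (0, 0)
(6, 0)
(1.298, -6.472)
(17.742, 0.849)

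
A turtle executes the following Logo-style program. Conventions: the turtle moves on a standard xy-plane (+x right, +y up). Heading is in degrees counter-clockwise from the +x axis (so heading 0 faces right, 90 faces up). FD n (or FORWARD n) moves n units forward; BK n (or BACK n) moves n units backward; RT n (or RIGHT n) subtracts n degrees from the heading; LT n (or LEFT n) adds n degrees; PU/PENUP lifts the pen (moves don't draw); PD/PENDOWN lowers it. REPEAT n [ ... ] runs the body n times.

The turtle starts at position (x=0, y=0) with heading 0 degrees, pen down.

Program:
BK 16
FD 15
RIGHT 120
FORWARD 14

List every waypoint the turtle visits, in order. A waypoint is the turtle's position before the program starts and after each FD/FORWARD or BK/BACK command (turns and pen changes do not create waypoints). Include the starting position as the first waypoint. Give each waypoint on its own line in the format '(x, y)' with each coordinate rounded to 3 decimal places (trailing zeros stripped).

Answer: (0, 0)
(-16, 0)
(-1, 0)
(-8, -12.124)

Derivation:
Executing turtle program step by step:
Start: pos=(0,0), heading=0, pen down
BK 16: (0,0) -> (-16,0) [heading=0, draw]
FD 15: (-16,0) -> (-1,0) [heading=0, draw]
RT 120: heading 0 -> 240
FD 14: (-1,0) -> (-8,-12.124) [heading=240, draw]
Final: pos=(-8,-12.124), heading=240, 3 segment(s) drawn
Waypoints (4 total):
(0, 0)
(-16, 0)
(-1, 0)
(-8, -12.124)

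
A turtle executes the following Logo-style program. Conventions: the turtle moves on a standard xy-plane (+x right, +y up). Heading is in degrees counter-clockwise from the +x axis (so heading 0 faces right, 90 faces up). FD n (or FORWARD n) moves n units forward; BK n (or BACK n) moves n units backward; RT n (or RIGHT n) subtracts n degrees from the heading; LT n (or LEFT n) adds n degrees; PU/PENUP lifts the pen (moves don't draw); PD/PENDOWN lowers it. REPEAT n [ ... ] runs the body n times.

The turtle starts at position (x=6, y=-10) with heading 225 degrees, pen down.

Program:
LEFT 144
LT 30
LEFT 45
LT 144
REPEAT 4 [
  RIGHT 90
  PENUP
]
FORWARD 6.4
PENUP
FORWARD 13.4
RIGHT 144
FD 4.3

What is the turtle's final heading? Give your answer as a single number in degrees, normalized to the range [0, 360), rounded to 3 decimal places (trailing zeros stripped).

Answer: 84

Derivation:
Executing turtle program step by step:
Start: pos=(6,-10), heading=225, pen down
LT 144: heading 225 -> 9
LT 30: heading 9 -> 39
LT 45: heading 39 -> 84
LT 144: heading 84 -> 228
REPEAT 4 [
  -- iteration 1/4 --
  RT 90: heading 228 -> 138
  PU: pen up
  -- iteration 2/4 --
  RT 90: heading 138 -> 48
  PU: pen up
  -- iteration 3/4 --
  RT 90: heading 48 -> 318
  PU: pen up
  -- iteration 4/4 --
  RT 90: heading 318 -> 228
  PU: pen up
]
FD 6.4: (6,-10) -> (1.718,-14.756) [heading=228, move]
PU: pen up
FD 13.4: (1.718,-14.756) -> (-7.249,-24.714) [heading=228, move]
RT 144: heading 228 -> 84
FD 4.3: (-7.249,-24.714) -> (-6.799,-20.438) [heading=84, move]
Final: pos=(-6.799,-20.438), heading=84, 0 segment(s) drawn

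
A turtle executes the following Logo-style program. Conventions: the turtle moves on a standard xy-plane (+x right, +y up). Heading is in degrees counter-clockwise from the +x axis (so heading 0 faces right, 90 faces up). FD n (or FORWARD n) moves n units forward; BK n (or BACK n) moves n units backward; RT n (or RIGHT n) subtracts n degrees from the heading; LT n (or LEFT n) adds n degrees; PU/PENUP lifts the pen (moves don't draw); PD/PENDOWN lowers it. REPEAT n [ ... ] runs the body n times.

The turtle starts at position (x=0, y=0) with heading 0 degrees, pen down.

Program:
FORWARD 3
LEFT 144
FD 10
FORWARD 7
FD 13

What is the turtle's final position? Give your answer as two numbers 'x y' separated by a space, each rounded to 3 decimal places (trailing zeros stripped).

Answer: -21.271 17.634

Derivation:
Executing turtle program step by step:
Start: pos=(0,0), heading=0, pen down
FD 3: (0,0) -> (3,0) [heading=0, draw]
LT 144: heading 0 -> 144
FD 10: (3,0) -> (-5.09,5.878) [heading=144, draw]
FD 7: (-5.09,5.878) -> (-10.753,9.992) [heading=144, draw]
FD 13: (-10.753,9.992) -> (-21.271,17.634) [heading=144, draw]
Final: pos=(-21.271,17.634), heading=144, 4 segment(s) drawn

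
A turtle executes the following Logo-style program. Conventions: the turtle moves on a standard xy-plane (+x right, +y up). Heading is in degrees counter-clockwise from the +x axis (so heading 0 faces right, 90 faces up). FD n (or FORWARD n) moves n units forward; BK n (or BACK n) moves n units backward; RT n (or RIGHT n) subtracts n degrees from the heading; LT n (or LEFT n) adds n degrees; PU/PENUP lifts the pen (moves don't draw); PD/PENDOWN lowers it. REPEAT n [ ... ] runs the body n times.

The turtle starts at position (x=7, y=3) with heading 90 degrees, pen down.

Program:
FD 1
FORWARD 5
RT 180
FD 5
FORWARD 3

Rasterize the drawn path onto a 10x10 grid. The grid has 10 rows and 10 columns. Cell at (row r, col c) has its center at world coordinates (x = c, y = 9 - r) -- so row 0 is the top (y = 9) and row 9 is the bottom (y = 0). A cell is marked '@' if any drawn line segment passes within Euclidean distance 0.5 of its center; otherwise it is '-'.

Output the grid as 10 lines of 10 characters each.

Answer: -------@--
-------@--
-------@--
-------@--
-------@--
-------@--
-------@--
-------@--
-------@--
----------

Derivation:
Segment 0: (7,3) -> (7,4)
Segment 1: (7,4) -> (7,9)
Segment 2: (7,9) -> (7,4)
Segment 3: (7,4) -> (7,1)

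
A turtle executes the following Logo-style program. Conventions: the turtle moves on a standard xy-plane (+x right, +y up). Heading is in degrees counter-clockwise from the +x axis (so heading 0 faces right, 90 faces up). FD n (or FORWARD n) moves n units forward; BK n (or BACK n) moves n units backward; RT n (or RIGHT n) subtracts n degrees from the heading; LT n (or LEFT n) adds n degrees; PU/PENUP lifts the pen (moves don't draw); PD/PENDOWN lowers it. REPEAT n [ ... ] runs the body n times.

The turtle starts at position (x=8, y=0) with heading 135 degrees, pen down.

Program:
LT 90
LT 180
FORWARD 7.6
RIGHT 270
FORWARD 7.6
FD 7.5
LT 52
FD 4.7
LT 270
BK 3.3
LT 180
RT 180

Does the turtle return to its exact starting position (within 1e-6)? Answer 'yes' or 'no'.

Answer: no

Derivation:
Executing turtle program step by step:
Start: pos=(8,0), heading=135, pen down
LT 90: heading 135 -> 225
LT 180: heading 225 -> 45
FD 7.6: (8,0) -> (13.374,5.374) [heading=45, draw]
RT 270: heading 45 -> 135
FD 7.6: (13.374,5.374) -> (8,10.748) [heading=135, draw]
FD 7.5: (8,10.748) -> (2.697,16.051) [heading=135, draw]
LT 52: heading 135 -> 187
FD 4.7: (2.697,16.051) -> (-1.968,15.479) [heading=187, draw]
LT 270: heading 187 -> 97
BK 3.3: (-1.968,15.479) -> (-1.566,12.203) [heading=97, draw]
LT 180: heading 97 -> 277
RT 180: heading 277 -> 97
Final: pos=(-1.566,12.203), heading=97, 5 segment(s) drawn

Start position: (8, 0)
Final position: (-1.566, 12.203)
Distance = 15.506; >= 1e-6 -> NOT closed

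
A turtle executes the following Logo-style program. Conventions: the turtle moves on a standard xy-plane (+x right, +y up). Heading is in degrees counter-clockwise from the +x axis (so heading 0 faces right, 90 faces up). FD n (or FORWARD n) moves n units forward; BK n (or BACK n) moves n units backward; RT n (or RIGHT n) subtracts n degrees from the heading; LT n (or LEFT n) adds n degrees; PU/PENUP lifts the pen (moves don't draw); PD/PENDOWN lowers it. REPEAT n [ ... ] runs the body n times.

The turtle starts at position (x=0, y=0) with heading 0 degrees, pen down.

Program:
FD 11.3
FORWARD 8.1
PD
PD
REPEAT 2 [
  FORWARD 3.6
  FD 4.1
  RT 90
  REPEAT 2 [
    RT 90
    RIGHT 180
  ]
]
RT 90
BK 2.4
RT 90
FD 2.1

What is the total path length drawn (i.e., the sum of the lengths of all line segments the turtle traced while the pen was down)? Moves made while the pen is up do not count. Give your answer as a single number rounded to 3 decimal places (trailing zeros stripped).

Executing turtle program step by step:
Start: pos=(0,0), heading=0, pen down
FD 11.3: (0,0) -> (11.3,0) [heading=0, draw]
FD 8.1: (11.3,0) -> (19.4,0) [heading=0, draw]
PD: pen down
PD: pen down
REPEAT 2 [
  -- iteration 1/2 --
  FD 3.6: (19.4,0) -> (23,0) [heading=0, draw]
  FD 4.1: (23,0) -> (27.1,0) [heading=0, draw]
  RT 90: heading 0 -> 270
  REPEAT 2 [
    -- iteration 1/2 --
    RT 90: heading 270 -> 180
    RT 180: heading 180 -> 0
    -- iteration 2/2 --
    RT 90: heading 0 -> 270
    RT 180: heading 270 -> 90
  ]
  -- iteration 2/2 --
  FD 3.6: (27.1,0) -> (27.1,3.6) [heading=90, draw]
  FD 4.1: (27.1,3.6) -> (27.1,7.7) [heading=90, draw]
  RT 90: heading 90 -> 0
  REPEAT 2 [
    -- iteration 1/2 --
    RT 90: heading 0 -> 270
    RT 180: heading 270 -> 90
    -- iteration 2/2 --
    RT 90: heading 90 -> 0
    RT 180: heading 0 -> 180
  ]
]
RT 90: heading 180 -> 90
BK 2.4: (27.1,7.7) -> (27.1,5.3) [heading=90, draw]
RT 90: heading 90 -> 0
FD 2.1: (27.1,5.3) -> (29.2,5.3) [heading=0, draw]
Final: pos=(29.2,5.3), heading=0, 8 segment(s) drawn

Segment lengths:
  seg 1: (0,0) -> (11.3,0), length = 11.3
  seg 2: (11.3,0) -> (19.4,0), length = 8.1
  seg 3: (19.4,0) -> (23,0), length = 3.6
  seg 4: (23,0) -> (27.1,0), length = 4.1
  seg 5: (27.1,0) -> (27.1,3.6), length = 3.6
  seg 6: (27.1,3.6) -> (27.1,7.7), length = 4.1
  seg 7: (27.1,7.7) -> (27.1,5.3), length = 2.4
  seg 8: (27.1,5.3) -> (29.2,5.3), length = 2.1
Total = 39.3

Answer: 39.3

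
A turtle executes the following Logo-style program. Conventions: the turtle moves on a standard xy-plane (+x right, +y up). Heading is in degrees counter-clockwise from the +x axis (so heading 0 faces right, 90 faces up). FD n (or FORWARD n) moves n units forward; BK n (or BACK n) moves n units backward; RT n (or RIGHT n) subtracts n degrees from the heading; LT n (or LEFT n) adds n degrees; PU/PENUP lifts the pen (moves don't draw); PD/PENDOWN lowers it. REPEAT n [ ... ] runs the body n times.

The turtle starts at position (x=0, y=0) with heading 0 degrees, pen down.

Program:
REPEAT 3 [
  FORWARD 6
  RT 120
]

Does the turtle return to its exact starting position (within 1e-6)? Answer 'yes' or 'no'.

Executing turtle program step by step:
Start: pos=(0,0), heading=0, pen down
REPEAT 3 [
  -- iteration 1/3 --
  FD 6: (0,0) -> (6,0) [heading=0, draw]
  RT 120: heading 0 -> 240
  -- iteration 2/3 --
  FD 6: (6,0) -> (3,-5.196) [heading=240, draw]
  RT 120: heading 240 -> 120
  -- iteration 3/3 --
  FD 6: (3,-5.196) -> (0,0) [heading=120, draw]
  RT 120: heading 120 -> 0
]
Final: pos=(0,0), heading=0, 3 segment(s) drawn

Start position: (0, 0)
Final position: (0, 0)
Distance = 0; < 1e-6 -> CLOSED

Answer: yes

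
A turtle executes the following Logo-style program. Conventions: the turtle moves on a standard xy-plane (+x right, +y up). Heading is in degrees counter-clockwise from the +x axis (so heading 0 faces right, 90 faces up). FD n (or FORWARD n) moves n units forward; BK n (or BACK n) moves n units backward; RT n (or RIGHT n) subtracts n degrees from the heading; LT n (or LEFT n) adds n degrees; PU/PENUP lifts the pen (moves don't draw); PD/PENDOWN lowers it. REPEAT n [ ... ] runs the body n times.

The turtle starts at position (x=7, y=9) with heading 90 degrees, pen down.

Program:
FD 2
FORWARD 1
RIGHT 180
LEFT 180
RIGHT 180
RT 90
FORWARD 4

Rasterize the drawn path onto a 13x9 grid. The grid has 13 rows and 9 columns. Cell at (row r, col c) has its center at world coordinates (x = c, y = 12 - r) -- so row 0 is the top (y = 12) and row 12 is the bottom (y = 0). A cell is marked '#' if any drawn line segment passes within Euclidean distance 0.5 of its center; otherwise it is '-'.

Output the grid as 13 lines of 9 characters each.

Segment 0: (7,9) -> (7,11)
Segment 1: (7,11) -> (7,12)
Segment 2: (7,12) -> (3,12)

Answer: ---#####-
-------#-
-------#-
-------#-
---------
---------
---------
---------
---------
---------
---------
---------
---------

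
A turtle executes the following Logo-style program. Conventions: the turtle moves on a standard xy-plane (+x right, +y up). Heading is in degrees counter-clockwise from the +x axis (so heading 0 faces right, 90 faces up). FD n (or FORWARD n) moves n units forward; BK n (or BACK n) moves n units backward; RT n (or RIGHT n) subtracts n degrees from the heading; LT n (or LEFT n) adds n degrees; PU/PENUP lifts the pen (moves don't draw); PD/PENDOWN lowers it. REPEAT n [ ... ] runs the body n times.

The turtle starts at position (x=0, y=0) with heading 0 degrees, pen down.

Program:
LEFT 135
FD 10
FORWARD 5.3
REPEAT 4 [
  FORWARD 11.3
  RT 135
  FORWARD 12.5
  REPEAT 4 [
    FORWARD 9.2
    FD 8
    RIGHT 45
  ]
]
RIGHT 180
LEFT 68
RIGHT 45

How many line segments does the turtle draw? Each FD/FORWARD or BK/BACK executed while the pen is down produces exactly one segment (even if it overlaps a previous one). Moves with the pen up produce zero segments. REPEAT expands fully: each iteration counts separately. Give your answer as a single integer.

Answer: 42

Derivation:
Executing turtle program step by step:
Start: pos=(0,0), heading=0, pen down
LT 135: heading 0 -> 135
FD 10: (0,0) -> (-7.071,7.071) [heading=135, draw]
FD 5.3: (-7.071,7.071) -> (-10.819,10.819) [heading=135, draw]
REPEAT 4 [
  -- iteration 1/4 --
  FD 11.3: (-10.819,10.819) -> (-18.809,18.809) [heading=135, draw]
  RT 135: heading 135 -> 0
  FD 12.5: (-18.809,18.809) -> (-6.309,18.809) [heading=0, draw]
  REPEAT 4 [
    -- iteration 1/4 --
    FD 9.2: (-6.309,18.809) -> (2.891,18.809) [heading=0, draw]
    FD 8: (2.891,18.809) -> (10.891,18.809) [heading=0, draw]
    RT 45: heading 0 -> 315
    -- iteration 2/4 --
    FD 9.2: (10.891,18.809) -> (17.396,12.304) [heading=315, draw]
    FD 8: (17.396,12.304) -> (23.053,6.647) [heading=315, draw]
    RT 45: heading 315 -> 270
    -- iteration 3/4 --
    FD 9.2: (23.053,6.647) -> (23.053,-2.553) [heading=270, draw]
    FD 8: (23.053,-2.553) -> (23.053,-10.553) [heading=270, draw]
    RT 45: heading 270 -> 225
    -- iteration 4/4 --
    FD 9.2: (23.053,-10.553) -> (16.548,-17.059) [heading=225, draw]
    FD 8: (16.548,-17.059) -> (10.891,-22.715) [heading=225, draw]
    RT 45: heading 225 -> 180
  ]
  -- iteration 2/4 --
  FD 11.3: (10.891,-22.715) -> (-0.409,-22.715) [heading=180, draw]
  RT 135: heading 180 -> 45
  FD 12.5: (-0.409,-22.715) -> (8.43,-13.877) [heading=45, draw]
  REPEAT 4 [
    -- iteration 1/4 --
    FD 9.2: (8.43,-13.877) -> (14.935,-7.371) [heading=45, draw]
    FD 8: (14.935,-7.371) -> (20.592,-1.714) [heading=45, draw]
    RT 45: heading 45 -> 0
    -- iteration 2/4 --
    FD 9.2: (20.592,-1.714) -> (29.792,-1.714) [heading=0, draw]
    FD 8: (29.792,-1.714) -> (37.792,-1.714) [heading=0, draw]
    RT 45: heading 0 -> 315
    -- iteration 3/4 --
    FD 9.2: (37.792,-1.714) -> (44.297,-8.22) [heading=315, draw]
    FD 8: (44.297,-8.22) -> (49.954,-13.877) [heading=315, draw]
    RT 45: heading 315 -> 270
    -- iteration 4/4 --
    FD 9.2: (49.954,-13.877) -> (49.954,-23.077) [heading=270, draw]
    FD 8: (49.954,-23.077) -> (49.954,-31.077) [heading=270, draw]
    RT 45: heading 270 -> 225
  ]
  -- iteration 3/4 --
  FD 11.3: (49.954,-31.077) -> (41.964,-39.067) [heading=225, draw]
  RT 135: heading 225 -> 90
  FD 12.5: (41.964,-39.067) -> (41.964,-26.567) [heading=90, draw]
  REPEAT 4 [
    -- iteration 1/4 --
    FD 9.2: (41.964,-26.567) -> (41.964,-17.367) [heading=90, draw]
    FD 8: (41.964,-17.367) -> (41.964,-9.367) [heading=90, draw]
    RT 45: heading 90 -> 45
    -- iteration 2/4 --
    FD 9.2: (41.964,-9.367) -> (48.469,-2.862) [heading=45, draw]
    FD 8: (48.469,-2.862) -> (54.126,2.795) [heading=45, draw]
    RT 45: heading 45 -> 0
    -- iteration 3/4 --
    FD 9.2: (54.126,2.795) -> (63.326,2.795) [heading=0, draw]
    FD 8: (63.326,2.795) -> (71.326,2.795) [heading=0, draw]
    RT 45: heading 0 -> 315
    -- iteration 4/4 --
    FD 9.2: (71.326,2.795) -> (77.832,-3.71) [heading=315, draw]
    FD 8: (77.832,-3.71) -> (83.488,-9.367) [heading=315, draw]
    RT 45: heading 315 -> 270
  ]
  -- iteration 4/4 --
  FD 11.3: (83.488,-9.367) -> (83.488,-20.667) [heading=270, draw]
  RT 135: heading 270 -> 135
  FD 12.5: (83.488,-20.667) -> (74.65,-11.828) [heading=135, draw]
  REPEAT 4 [
    -- iteration 1/4 --
    FD 9.2: (74.65,-11.828) -> (68.144,-5.323) [heading=135, draw]
    FD 8: (68.144,-5.323) -> (62.487,0.334) [heading=135, draw]
    RT 45: heading 135 -> 90
    -- iteration 2/4 --
    FD 9.2: (62.487,0.334) -> (62.487,9.534) [heading=90, draw]
    FD 8: (62.487,9.534) -> (62.487,17.534) [heading=90, draw]
    RT 45: heading 90 -> 45
    -- iteration 3/4 --
    FD 9.2: (62.487,17.534) -> (68.993,24.04) [heading=45, draw]
    FD 8: (68.993,24.04) -> (74.65,29.696) [heading=45, draw]
    RT 45: heading 45 -> 0
    -- iteration 4/4 --
    FD 9.2: (74.65,29.696) -> (83.85,29.696) [heading=0, draw]
    FD 8: (83.85,29.696) -> (91.85,29.696) [heading=0, draw]
    RT 45: heading 0 -> 315
  ]
]
RT 180: heading 315 -> 135
LT 68: heading 135 -> 203
RT 45: heading 203 -> 158
Final: pos=(91.85,29.696), heading=158, 42 segment(s) drawn
Segments drawn: 42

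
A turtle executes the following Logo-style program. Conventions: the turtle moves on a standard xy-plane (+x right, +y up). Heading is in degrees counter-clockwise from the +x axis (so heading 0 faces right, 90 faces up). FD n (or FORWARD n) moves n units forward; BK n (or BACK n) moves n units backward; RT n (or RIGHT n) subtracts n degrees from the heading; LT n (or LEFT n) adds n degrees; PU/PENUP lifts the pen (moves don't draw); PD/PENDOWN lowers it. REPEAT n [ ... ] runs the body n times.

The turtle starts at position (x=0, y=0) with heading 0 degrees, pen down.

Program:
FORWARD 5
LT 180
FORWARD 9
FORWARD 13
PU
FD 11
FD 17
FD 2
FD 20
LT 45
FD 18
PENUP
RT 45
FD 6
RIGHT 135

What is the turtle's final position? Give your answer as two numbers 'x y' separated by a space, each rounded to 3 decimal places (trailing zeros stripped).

Answer: -85.728 -12.728

Derivation:
Executing turtle program step by step:
Start: pos=(0,0), heading=0, pen down
FD 5: (0,0) -> (5,0) [heading=0, draw]
LT 180: heading 0 -> 180
FD 9: (5,0) -> (-4,0) [heading=180, draw]
FD 13: (-4,0) -> (-17,0) [heading=180, draw]
PU: pen up
FD 11: (-17,0) -> (-28,0) [heading=180, move]
FD 17: (-28,0) -> (-45,0) [heading=180, move]
FD 2: (-45,0) -> (-47,0) [heading=180, move]
FD 20: (-47,0) -> (-67,0) [heading=180, move]
LT 45: heading 180 -> 225
FD 18: (-67,0) -> (-79.728,-12.728) [heading=225, move]
PU: pen up
RT 45: heading 225 -> 180
FD 6: (-79.728,-12.728) -> (-85.728,-12.728) [heading=180, move]
RT 135: heading 180 -> 45
Final: pos=(-85.728,-12.728), heading=45, 3 segment(s) drawn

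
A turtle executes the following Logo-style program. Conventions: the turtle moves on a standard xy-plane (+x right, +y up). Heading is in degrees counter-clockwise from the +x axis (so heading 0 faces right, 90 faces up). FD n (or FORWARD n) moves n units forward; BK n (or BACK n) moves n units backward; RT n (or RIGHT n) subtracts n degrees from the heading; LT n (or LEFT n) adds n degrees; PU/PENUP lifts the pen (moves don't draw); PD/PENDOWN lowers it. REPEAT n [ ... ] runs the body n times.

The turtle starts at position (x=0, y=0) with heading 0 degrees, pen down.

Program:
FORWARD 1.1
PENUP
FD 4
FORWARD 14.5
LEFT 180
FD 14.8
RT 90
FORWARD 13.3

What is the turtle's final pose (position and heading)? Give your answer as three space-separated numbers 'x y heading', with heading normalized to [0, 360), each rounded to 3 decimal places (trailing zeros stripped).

Answer: 4.8 13.3 90

Derivation:
Executing turtle program step by step:
Start: pos=(0,0), heading=0, pen down
FD 1.1: (0,0) -> (1.1,0) [heading=0, draw]
PU: pen up
FD 4: (1.1,0) -> (5.1,0) [heading=0, move]
FD 14.5: (5.1,0) -> (19.6,0) [heading=0, move]
LT 180: heading 0 -> 180
FD 14.8: (19.6,0) -> (4.8,0) [heading=180, move]
RT 90: heading 180 -> 90
FD 13.3: (4.8,0) -> (4.8,13.3) [heading=90, move]
Final: pos=(4.8,13.3), heading=90, 1 segment(s) drawn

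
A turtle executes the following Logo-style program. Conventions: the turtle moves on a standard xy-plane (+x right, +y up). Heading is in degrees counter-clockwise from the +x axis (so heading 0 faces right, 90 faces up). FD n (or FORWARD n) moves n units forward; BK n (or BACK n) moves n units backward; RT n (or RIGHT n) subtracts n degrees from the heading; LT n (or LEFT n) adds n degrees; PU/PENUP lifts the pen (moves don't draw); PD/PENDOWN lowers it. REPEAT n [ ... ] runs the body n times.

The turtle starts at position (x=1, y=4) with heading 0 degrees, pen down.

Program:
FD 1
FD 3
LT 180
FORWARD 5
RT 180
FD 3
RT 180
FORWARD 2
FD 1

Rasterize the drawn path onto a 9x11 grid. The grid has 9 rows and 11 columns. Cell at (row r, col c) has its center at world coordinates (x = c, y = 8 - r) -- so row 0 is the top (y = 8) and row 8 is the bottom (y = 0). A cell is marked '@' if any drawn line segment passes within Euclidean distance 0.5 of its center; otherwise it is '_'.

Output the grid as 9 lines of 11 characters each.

Answer: ___________
___________
___________
___________
@@@@@@_____
___________
___________
___________
___________

Derivation:
Segment 0: (1,4) -> (2,4)
Segment 1: (2,4) -> (5,4)
Segment 2: (5,4) -> (0,4)
Segment 3: (0,4) -> (3,4)
Segment 4: (3,4) -> (1,4)
Segment 5: (1,4) -> (0,4)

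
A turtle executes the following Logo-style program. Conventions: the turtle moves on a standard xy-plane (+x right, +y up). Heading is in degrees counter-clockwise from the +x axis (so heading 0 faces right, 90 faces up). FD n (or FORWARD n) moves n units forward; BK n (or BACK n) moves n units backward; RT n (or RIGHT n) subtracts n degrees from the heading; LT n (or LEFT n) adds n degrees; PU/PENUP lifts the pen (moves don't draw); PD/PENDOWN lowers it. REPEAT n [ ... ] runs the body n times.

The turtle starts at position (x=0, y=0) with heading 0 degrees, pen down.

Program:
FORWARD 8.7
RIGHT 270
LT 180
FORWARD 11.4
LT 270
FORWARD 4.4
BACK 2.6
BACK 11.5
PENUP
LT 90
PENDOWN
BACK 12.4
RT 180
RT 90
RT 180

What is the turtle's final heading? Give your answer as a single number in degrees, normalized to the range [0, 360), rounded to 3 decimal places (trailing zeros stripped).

Answer: 180

Derivation:
Executing turtle program step by step:
Start: pos=(0,0), heading=0, pen down
FD 8.7: (0,0) -> (8.7,0) [heading=0, draw]
RT 270: heading 0 -> 90
LT 180: heading 90 -> 270
FD 11.4: (8.7,0) -> (8.7,-11.4) [heading=270, draw]
LT 270: heading 270 -> 180
FD 4.4: (8.7,-11.4) -> (4.3,-11.4) [heading=180, draw]
BK 2.6: (4.3,-11.4) -> (6.9,-11.4) [heading=180, draw]
BK 11.5: (6.9,-11.4) -> (18.4,-11.4) [heading=180, draw]
PU: pen up
LT 90: heading 180 -> 270
PD: pen down
BK 12.4: (18.4,-11.4) -> (18.4,1) [heading=270, draw]
RT 180: heading 270 -> 90
RT 90: heading 90 -> 0
RT 180: heading 0 -> 180
Final: pos=(18.4,1), heading=180, 6 segment(s) drawn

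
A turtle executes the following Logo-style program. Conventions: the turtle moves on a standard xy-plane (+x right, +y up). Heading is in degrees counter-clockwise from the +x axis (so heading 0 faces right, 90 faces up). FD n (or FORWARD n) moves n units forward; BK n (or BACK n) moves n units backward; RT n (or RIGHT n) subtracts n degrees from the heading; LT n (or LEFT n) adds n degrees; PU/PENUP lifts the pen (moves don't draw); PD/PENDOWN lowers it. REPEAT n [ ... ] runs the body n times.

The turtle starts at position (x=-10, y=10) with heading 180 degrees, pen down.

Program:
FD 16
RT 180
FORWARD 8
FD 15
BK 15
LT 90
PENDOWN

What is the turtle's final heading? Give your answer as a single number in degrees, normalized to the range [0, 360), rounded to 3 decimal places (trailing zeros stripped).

Executing turtle program step by step:
Start: pos=(-10,10), heading=180, pen down
FD 16: (-10,10) -> (-26,10) [heading=180, draw]
RT 180: heading 180 -> 0
FD 8: (-26,10) -> (-18,10) [heading=0, draw]
FD 15: (-18,10) -> (-3,10) [heading=0, draw]
BK 15: (-3,10) -> (-18,10) [heading=0, draw]
LT 90: heading 0 -> 90
PD: pen down
Final: pos=(-18,10), heading=90, 4 segment(s) drawn

Answer: 90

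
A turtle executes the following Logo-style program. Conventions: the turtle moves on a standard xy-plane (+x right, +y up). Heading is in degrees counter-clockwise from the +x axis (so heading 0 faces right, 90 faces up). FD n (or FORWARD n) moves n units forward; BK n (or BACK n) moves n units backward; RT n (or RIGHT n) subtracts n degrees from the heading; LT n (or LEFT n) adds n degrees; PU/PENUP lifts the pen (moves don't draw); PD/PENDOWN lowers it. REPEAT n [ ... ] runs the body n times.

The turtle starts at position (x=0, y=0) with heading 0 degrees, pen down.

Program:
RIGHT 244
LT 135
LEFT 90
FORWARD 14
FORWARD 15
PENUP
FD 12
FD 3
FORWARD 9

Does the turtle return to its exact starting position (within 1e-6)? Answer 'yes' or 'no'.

Answer: no

Derivation:
Executing turtle program step by step:
Start: pos=(0,0), heading=0, pen down
RT 244: heading 0 -> 116
LT 135: heading 116 -> 251
LT 90: heading 251 -> 341
FD 14: (0,0) -> (13.237,-4.558) [heading=341, draw]
FD 15: (13.237,-4.558) -> (27.42,-9.441) [heading=341, draw]
PU: pen up
FD 12: (27.42,-9.441) -> (38.766,-13.348) [heading=341, move]
FD 3: (38.766,-13.348) -> (41.603,-14.325) [heading=341, move]
FD 9: (41.603,-14.325) -> (50.112,-17.255) [heading=341, move]
Final: pos=(50.112,-17.255), heading=341, 2 segment(s) drawn

Start position: (0, 0)
Final position: (50.112, -17.255)
Distance = 53; >= 1e-6 -> NOT closed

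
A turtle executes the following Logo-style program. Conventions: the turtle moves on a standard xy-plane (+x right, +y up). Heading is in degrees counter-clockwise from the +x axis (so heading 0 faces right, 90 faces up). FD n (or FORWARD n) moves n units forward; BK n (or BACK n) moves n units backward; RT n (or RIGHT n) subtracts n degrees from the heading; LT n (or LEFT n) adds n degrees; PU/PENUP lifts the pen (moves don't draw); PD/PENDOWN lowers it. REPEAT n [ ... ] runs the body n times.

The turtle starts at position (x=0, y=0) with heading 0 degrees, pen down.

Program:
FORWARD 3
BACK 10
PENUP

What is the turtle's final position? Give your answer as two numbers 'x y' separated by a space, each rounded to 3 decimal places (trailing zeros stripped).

Executing turtle program step by step:
Start: pos=(0,0), heading=0, pen down
FD 3: (0,0) -> (3,0) [heading=0, draw]
BK 10: (3,0) -> (-7,0) [heading=0, draw]
PU: pen up
Final: pos=(-7,0), heading=0, 2 segment(s) drawn

Answer: -7 0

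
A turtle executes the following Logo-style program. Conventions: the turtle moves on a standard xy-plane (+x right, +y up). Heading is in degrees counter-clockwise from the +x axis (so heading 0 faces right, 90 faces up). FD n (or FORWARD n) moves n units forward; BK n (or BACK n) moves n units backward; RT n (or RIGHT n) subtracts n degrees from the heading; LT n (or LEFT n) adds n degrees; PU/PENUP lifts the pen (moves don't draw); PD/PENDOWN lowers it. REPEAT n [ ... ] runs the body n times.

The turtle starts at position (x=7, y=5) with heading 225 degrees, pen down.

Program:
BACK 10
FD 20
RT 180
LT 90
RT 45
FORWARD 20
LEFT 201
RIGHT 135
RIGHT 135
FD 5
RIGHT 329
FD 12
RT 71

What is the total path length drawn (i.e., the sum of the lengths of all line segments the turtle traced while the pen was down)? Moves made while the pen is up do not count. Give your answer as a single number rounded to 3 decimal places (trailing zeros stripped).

Answer: 67

Derivation:
Executing turtle program step by step:
Start: pos=(7,5), heading=225, pen down
BK 10: (7,5) -> (14.071,12.071) [heading=225, draw]
FD 20: (14.071,12.071) -> (-0.071,-2.071) [heading=225, draw]
RT 180: heading 225 -> 45
LT 90: heading 45 -> 135
RT 45: heading 135 -> 90
FD 20: (-0.071,-2.071) -> (-0.071,17.929) [heading=90, draw]
LT 201: heading 90 -> 291
RT 135: heading 291 -> 156
RT 135: heading 156 -> 21
FD 5: (-0.071,17.929) -> (4.597,19.721) [heading=21, draw]
RT 329: heading 21 -> 52
FD 12: (4.597,19.721) -> (11.985,29.177) [heading=52, draw]
RT 71: heading 52 -> 341
Final: pos=(11.985,29.177), heading=341, 5 segment(s) drawn

Segment lengths:
  seg 1: (7,5) -> (14.071,12.071), length = 10
  seg 2: (14.071,12.071) -> (-0.071,-2.071), length = 20
  seg 3: (-0.071,-2.071) -> (-0.071,17.929), length = 20
  seg 4: (-0.071,17.929) -> (4.597,19.721), length = 5
  seg 5: (4.597,19.721) -> (11.985,29.177), length = 12
Total = 67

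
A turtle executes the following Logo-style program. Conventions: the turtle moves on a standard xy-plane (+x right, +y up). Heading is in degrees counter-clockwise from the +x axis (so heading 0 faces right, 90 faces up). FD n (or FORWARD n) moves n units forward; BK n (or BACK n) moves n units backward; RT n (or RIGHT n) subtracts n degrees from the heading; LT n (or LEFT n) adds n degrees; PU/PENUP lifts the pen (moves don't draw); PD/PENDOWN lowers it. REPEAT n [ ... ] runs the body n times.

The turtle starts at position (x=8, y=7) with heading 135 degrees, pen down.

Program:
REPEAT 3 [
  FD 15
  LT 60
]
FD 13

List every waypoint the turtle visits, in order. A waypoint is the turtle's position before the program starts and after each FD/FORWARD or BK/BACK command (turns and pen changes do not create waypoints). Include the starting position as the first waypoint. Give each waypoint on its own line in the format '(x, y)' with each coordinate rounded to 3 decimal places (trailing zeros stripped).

Answer: (8, 7)
(-2.607, 17.607)
(-17.095, 13.724)
(-20.978, -0.765)
(-11.785, -9.957)

Derivation:
Executing turtle program step by step:
Start: pos=(8,7), heading=135, pen down
REPEAT 3 [
  -- iteration 1/3 --
  FD 15: (8,7) -> (-2.607,17.607) [heading=135, draw]
  LT 60: heading 135 -> 195
  -- iteration 2/3 --
  FD 15: (-2.607,17.607) -> (-17.095,13.724) [heading=195, draw]
  LT 60: heading 195 -> 255
  -- iteration 3/3 --
  FD 15: (-17.095,13.724) -> (-20.978,-0.765) [heading=255, draw]
  LT 60: heading 255 -> 315
]
FD 13: (-20.978,-0.765) -> (-11.785,-9.957) [heading=315, draw]
Final: pos=(-11.785,-9.957), heading=315, 4 segment(s) drawn
Waypoints (5 total):
(8, 7)
(-2.607, 17.607)
(-17.095, 13.724)
(-20.978, -0.765)
(-11.785, -9.957)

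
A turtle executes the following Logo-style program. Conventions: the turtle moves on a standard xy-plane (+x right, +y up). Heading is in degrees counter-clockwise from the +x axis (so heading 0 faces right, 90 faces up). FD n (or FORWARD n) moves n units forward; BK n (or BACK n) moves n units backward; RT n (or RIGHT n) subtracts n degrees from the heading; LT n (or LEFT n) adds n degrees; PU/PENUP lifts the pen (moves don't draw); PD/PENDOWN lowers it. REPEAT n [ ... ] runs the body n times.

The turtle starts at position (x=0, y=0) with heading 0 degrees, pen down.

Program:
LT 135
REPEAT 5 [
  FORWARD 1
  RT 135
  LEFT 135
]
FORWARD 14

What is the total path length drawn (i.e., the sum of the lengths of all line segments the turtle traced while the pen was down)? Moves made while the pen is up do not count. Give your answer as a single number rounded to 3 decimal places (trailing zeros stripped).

Executing turtle program step by step:
Start: pos=(0,0), heading=0, pen down
LT 135: heading 0 -> 135
REPEAT 5 [
  -- iteration 1/5 --
  FD 1: (0,0) -> (-0.707,0.707) [heading=135, draw]
  RT 135: heading 135 -> 0
  LT 135: heading 0 -> 135
  -- iteration 2/5 --
  FD 1: (-0.707,0.707) -> (-1.414,1.414) [heading=135, draw]
  RT 135: heading 135 -> 0
  LT 135: heading 0 -> 135
  -- iteration 3/5 --
  FD 1: (-1.414,1.414) -> (-2.121,2.121) [heading=135, draw]
  RT 135: heading 135 -> 0
  LT 135: heading 0 -> 135
  -- iteration 4/5 --
  FD 1: (-2.121,2.121) -> (-2.828,2.828) [heading=135, draw]
  RT 135: heading 135 -> 0
  LT 135: heading 0 -> 135
  -- iteration 5/5 --
  FD 1: (-2.828,2.828) -> (-3.536,3.536) [heading=135, draw]
  RT 135: heading 135 -> 0
  LT 135: heading 0 -> 135
]
FD 14: (-3.536,3.536) -> (-13.435,13.435) [heading=135, draw]
Final: pos=(-13.435,13.435), heading=135, 6 segment(s) drawn

Segment lengths:
  seg 1: (0,0) -> (-0.707,0.707), length = 1
  seg 2: (-0.707,0.707) -> (-1.414,1.414), length = 1
  seg 3: (-1.414,1.414) -> (-2.121,2.121), length = 1
  seg 4: (-2.121,2.121) -> (-2.828,2.828), length = 1
  seg 5: (-2.828,2.828) -> (-3.536,3.536), length = 1
  seg 6: (-3.536,3.536) -> (-13.435,13.435), length = 14
Total = 19

Answer: 19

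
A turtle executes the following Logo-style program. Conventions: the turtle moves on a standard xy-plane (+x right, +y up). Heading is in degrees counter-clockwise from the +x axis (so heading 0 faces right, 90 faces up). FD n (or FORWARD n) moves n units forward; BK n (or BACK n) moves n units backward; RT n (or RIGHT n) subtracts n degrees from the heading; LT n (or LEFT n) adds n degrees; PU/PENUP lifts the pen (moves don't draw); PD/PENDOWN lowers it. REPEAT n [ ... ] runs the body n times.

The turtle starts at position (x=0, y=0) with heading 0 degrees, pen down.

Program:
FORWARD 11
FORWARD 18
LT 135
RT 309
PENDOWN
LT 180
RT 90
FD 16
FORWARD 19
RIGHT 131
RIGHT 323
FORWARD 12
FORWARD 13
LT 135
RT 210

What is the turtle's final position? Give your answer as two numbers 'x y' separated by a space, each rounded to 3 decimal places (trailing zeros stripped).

Answer: 7.674 -35.681

Derivation:
Executing turtle program step by step:
Start: pos=(0,0), heading=0, pen down
FD 11: (0,0) -> (11,0) [heading=0, draw]
FD 18: (11,0) -> (29,0) [heading=0, draw]
LT 135: heading 0 -> 135
RT 309: heading 135 -> 186
PD: pen down
LT 180: heading 186 -> 6
RT 90: heading 6 -> 276
FD 16: (29,0) -> (30.672,-15.912) [heading=276, draw]
FD 19: (30.672,-15.912) -> (32.658,-34.808) [heading=276, draw]
RT 131: heading 276 -> 145
RT 323: heading 145 -> 182
FD 12: (32.658,-34.808) -> (20.666,-35.227) [heading=182, draw]
FD 13: (20.666,-35.227) -> (7.674,-35.681) [heading=182, draw]
LT 135: heading 182 -> 317
RT 210: heading 317 -> 107
Final: pos=(7.674,-35.681), heading=107, 6 segment(s) drawn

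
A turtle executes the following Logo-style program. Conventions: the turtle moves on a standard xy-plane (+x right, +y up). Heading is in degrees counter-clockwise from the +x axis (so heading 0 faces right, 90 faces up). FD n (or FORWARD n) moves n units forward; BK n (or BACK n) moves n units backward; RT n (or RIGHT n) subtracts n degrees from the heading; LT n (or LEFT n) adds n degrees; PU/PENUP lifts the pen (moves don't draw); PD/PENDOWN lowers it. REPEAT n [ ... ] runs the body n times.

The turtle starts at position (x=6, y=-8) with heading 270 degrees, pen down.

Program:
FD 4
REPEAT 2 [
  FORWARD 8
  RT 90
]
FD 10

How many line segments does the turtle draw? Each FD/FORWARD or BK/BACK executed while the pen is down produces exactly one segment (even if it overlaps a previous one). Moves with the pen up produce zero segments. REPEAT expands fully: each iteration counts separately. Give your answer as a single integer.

Executing turtle program step by step:
Start: pos=(6,-8), heading=270, pen down
FD 4: (6,-8) -> (6,-12) [heading=270, draw]
REPEAT 2 [
  -- iteration 1/2 --
  FD 8: (6,-12) -> (6,-20) [heading=270, draw]
  RT 90: heading 270 -> 180
  -- iteration 2/2 --
  FD 8: (6,-20) -> (-2,-20) [heading=180, draw]
  RT 90: heading 180 -> 90
]
FD 10: (-2,-20) -> (-2,-10) [heading=90, draw]
Final: pos=(-2,-10), heading=90, 4 segment(s) drawn
Segments drawn: 4

Answer: 4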